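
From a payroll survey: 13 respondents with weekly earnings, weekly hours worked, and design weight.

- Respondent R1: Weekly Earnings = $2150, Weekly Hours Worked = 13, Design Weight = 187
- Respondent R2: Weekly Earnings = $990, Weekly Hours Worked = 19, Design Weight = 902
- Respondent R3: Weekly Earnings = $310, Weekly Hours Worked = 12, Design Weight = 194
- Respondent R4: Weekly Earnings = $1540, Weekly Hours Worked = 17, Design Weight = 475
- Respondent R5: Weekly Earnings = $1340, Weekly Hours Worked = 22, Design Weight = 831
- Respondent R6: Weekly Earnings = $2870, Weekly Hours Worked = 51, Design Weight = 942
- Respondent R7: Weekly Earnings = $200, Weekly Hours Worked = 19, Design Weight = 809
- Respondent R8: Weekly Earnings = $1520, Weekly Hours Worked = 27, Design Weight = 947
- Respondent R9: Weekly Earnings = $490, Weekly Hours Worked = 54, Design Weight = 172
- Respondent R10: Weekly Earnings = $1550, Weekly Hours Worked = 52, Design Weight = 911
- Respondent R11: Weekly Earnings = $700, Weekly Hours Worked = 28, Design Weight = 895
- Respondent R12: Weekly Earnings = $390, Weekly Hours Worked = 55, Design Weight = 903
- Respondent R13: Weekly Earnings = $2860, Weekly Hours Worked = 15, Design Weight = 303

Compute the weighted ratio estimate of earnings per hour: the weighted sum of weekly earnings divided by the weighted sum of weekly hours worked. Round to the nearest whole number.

Σ wᵢ·y = 10846570
Σ wᵢ·x = 273166
Ratio = 10846570 / 273166 = 39.706882

40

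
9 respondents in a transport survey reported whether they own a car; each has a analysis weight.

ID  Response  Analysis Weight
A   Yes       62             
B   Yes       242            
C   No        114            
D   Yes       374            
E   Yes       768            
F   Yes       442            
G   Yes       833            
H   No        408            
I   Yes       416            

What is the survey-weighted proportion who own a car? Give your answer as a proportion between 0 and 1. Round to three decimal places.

Sum of weights for 'Yes' = 62 + 242 + 374 + 768 + 442 + 833 + 416 = 3137
Total weight = 62 + 242 + 114 + 374 + 768 + 442 + 833 + 408 + 416 = 3659
Weighted proportion = 3137 / 3659 = 0.85733807

0.857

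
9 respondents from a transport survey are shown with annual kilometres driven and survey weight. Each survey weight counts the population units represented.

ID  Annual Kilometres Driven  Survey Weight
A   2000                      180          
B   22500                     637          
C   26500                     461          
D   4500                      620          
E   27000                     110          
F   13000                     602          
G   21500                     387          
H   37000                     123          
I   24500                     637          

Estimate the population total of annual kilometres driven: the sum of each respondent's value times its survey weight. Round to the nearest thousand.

Weighted total = 2000×180 + 22500×637 + 26500×461 + 4500×620 + 27000×110 + 13000×602 + 21500×387 + 37000×123 + 24500×637
  = 68973000

68973000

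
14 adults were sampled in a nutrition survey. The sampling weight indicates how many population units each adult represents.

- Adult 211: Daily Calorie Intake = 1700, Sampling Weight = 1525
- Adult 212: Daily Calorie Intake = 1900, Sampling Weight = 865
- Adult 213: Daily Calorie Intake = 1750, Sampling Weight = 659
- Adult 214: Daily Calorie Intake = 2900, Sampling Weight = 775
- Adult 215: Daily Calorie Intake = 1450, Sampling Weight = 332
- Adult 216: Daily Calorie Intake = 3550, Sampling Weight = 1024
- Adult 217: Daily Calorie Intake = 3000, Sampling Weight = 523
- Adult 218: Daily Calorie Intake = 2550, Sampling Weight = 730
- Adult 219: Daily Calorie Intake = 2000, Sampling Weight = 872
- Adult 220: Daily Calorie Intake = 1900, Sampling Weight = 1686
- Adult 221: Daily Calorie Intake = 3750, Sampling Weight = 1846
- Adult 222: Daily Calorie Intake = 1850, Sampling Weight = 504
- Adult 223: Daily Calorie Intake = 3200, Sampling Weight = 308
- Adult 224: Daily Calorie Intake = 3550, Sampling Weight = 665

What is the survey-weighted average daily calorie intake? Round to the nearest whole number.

2544

Weighted sum = 31332500
Sum of weights = 12314
Weighted mean = 31332500 / 12314 = 2544.4616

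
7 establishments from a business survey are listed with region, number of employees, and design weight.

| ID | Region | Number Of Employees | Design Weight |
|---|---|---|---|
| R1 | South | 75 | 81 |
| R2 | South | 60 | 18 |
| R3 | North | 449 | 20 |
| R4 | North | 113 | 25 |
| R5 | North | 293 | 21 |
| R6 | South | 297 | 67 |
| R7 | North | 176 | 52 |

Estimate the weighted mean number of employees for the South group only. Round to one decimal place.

South rows: R1, R2, R6
Weighted sum = 75×81 + 60×18 + 297×67
  = 27054
Sum of weights = 81 + 18 + 67 = 166
Weighted mean = 27054 / 166 = 162.9759

163.0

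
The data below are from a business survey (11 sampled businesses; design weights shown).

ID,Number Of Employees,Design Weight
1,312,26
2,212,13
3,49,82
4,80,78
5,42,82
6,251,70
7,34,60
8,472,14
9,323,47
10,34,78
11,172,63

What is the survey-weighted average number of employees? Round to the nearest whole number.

Weighted sum = 312×26 + 212×13 + 49×82 + 80×78 + 42×82 + 251×70 + 34×60 + 472×14 + 323×47 + 34×78 + 172×63
  = 79457
Sum of weights = 26 + 13 + 82 + 78 + 82 + 70 + 60 + 14 + 47 + 78 + 63 = 613
Weighted mean = 79457 / 613 = 129.6199

130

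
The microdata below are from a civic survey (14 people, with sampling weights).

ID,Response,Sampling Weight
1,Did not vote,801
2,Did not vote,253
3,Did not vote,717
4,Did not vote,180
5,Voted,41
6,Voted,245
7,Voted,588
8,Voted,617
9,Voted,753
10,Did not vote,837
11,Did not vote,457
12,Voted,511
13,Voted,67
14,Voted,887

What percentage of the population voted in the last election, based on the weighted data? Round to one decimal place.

53.3

Sum of weights for 'Voted' = 41 + 245 + 588 + 617 + 753 + 511 + 67 + 887 = 3709
Total weight = 6954
Weighted proportion = 3709 / 6954 = 0.53336209 → 53.336209%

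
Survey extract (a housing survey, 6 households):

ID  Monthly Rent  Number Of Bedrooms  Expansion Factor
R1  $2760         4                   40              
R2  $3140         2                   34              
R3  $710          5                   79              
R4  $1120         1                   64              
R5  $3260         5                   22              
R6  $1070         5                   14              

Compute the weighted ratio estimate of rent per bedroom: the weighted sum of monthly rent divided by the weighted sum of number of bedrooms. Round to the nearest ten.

Σ wᵢ·y = 2760×40 + 3140×34 + 710×79 + 1120×64 + 3260×22 + 1070×14
  = 431630
Σ wᵢ·x = 4×40 + 2×34 + 5×79 + 1×64 + 5×22 + 5×14
  = 867
Ratio = 431630 / 867 = 497.84314

500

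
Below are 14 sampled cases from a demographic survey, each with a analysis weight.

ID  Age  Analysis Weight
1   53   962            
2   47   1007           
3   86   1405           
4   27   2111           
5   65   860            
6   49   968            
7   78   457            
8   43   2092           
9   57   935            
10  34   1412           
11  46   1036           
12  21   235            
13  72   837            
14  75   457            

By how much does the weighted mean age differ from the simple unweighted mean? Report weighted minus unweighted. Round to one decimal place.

-2.8

Unweighted sum = 753
Unweighted mean = 753 / 14 = 53.785714
Weighted sum = 753509
Sum of weights = 14774
Weighted mean = 753509 / 14774 = 51.002369
Difference (weighted minus unweighted) = -2.7833453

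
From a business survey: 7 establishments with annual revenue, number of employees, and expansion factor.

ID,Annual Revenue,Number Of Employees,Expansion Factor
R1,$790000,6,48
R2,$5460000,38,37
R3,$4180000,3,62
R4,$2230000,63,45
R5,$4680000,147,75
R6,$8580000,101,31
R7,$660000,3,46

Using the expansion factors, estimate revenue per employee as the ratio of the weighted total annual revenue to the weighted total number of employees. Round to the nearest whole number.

65589

Σ wᵢ·y = 790000×48 + 5460000×37 + 4180000×62 + 2230000×45 + 4680000×75 + 8580000×31 + 660000×46
  = 1246790000
Σ wᵢ·x = 6×48 + 38×37 + 3×62 + 63×45 + 147×75 + 101×31 + 3×46
  = 19009
Ratio = 1246790000 / 19009 = 65589.458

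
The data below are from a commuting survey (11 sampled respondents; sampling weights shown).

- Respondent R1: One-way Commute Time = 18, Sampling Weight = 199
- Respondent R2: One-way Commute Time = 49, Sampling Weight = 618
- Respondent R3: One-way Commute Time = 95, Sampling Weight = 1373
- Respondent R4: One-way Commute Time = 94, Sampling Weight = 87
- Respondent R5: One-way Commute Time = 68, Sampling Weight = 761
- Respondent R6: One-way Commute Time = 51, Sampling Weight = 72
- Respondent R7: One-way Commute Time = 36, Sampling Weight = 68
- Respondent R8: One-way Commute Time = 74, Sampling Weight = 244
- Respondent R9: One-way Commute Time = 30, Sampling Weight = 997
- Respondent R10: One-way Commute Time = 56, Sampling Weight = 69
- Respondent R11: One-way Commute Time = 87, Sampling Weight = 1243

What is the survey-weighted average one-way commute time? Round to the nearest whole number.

68

Weighted sum = 18×199 + 49×618 + 95×1373 + 94×87 + 68×761 + 51×72 + 36×68 + 74×244 + 30×997 + 56×69 + 87×1243
  = 3582 + 30282 + 130435 + 8178 + 51748 + 3672 + 2448 + 18056 + 29910 + 3864 + 108141 = 390316
Sum of weights = 199 + 618 + 1373 + 87 + 761 + 72 + 68 + 244 + 997 + 69 + 1243 = 5731
Weighted mean = 390316 / 5731 = 68.10609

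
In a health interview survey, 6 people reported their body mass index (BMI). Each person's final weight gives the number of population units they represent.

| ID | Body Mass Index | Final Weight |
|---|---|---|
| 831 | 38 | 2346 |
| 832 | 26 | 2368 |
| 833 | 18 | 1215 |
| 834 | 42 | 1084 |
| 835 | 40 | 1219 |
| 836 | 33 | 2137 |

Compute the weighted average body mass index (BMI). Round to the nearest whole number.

Weighted sum = 38×2346 + 26×2368 + 18×1215 + 42×1084 + 40×1219 + 33×2137
  = 337395
Sum of weights = 2346 + 2368 + 1215 + 1084 + 1219 + 2137 = 10369
Weighted mean = 337395 / 10369 = 32.538818

33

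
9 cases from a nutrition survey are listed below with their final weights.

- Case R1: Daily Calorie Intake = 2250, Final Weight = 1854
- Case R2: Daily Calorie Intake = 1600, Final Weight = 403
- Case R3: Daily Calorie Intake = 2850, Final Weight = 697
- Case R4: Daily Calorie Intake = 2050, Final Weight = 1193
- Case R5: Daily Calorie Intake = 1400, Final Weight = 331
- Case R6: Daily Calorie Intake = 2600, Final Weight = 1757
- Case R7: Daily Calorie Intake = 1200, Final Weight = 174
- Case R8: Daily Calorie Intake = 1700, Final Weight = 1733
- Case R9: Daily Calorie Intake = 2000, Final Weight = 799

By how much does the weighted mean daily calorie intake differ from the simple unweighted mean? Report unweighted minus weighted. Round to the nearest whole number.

Unweighted sum = 2250 + 1600 + 2850 + 2050 + 1400 + 2600 + 1200 + 1700 + 2000 = 17650
Unweighted mean = 17650 / 9 = 1961.1111
Weighted sum = 2250×1854 + 1600×403 + 2850×697 + 2050×1193 + 1400×331 + 2600×1757 + 1200×174 + 1700×1733 + 2000×799
  = 4171500 + 644800 + 1986450 + 2445650 + 463400 + 4568200 + 208800 + 2946100 + 1598000 = 19032900
Sum of weights = 1854 + 403 + 697 + 1193 + 331 + 1757 + 174 + 1733 + 799 = 8941
Weighted mean = 19032900 / 8941 = 2128.7216
Difference (unweighted minus weighted) = -167.61051

-168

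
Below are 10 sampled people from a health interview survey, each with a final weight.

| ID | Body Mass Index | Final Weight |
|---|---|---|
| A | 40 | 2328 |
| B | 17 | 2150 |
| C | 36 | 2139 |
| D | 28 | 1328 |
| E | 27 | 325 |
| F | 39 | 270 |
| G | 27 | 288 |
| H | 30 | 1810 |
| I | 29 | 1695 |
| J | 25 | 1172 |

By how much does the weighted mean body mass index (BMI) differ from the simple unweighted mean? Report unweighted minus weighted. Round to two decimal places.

-0.09

Unweighted sum = 40 + 17 + 36 + 28 + 27 + 39 + 27 + 30 + 29 + 25 = 298
Unweighted mean = 298 / 10 = 29.8
Weighted sum = 40×2328 + 17×2150 + 36×2139 + 28×1328 + 27×325 + 39×270 + 27×288 + 30×1810 + 29×1695 + 25×1172
  = 93120 + 36550 + 77004 + 37184 + 8775 + 10530 + 7776 + 54300 + 49155 + 29300 = 403694
Sum of weights = 2328 + 2150 + 2139 + 1328 + 325 + 270 + 288 + 1810 + 1695 + 1172 = 13505
Weighted mean = 403694 / 13505 = 29.892188
Difference (unweighted minus weighted) = -0.092188078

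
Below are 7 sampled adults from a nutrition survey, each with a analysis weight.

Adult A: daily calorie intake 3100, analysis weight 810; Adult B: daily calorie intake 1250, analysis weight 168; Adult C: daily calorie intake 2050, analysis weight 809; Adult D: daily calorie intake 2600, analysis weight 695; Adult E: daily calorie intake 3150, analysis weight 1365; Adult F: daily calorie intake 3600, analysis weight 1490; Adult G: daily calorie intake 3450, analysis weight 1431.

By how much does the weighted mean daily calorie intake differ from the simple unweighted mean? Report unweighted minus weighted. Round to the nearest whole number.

Unweighted sum = 3100 + 1250 + 2050 + 2600 + 3150 + 3600 + 3450 = 19200
Unweighted mean = 19200 / 7 = 2742.8571
Weighted sum = 3100×810 + 1250×168 + 2050×809 + 2600×695 + 3150×1365 + 3600×1490 + 3450×1431
  = 2511000 + 210000 + 1658450 + 1807000 + 4299750 + 5364000 + 4936950 = 20787150
Sum of weights = 810 + 168 + 809 + 695 + 1365 + 1490 + 1431 = 6768
Weighted mean = 20787150 / 6768 = 3071.3874
Difference (unweighted minus weighted) = -328.53027

-329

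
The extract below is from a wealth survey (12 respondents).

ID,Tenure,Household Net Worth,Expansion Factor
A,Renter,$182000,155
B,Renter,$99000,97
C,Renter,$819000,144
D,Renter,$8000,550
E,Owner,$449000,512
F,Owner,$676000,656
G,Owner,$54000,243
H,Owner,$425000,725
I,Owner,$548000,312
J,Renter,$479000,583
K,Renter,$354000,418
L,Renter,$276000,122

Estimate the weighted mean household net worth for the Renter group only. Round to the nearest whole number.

300169

Renter rows: A, B, C, D, J, K, L
Weighted sum = 182000×155 + 99000×97 + 819000×144 + 8000×550 + 479000×583 + 354000×418 + 276000×122
  = 28210000 + 9603000 + 117936000 + 4400000 + 279257000 + 147972000 + 33672000 = 621050000
Sum of weights = 2069
Weighted mean = 621050000 / 2069 = 300169.16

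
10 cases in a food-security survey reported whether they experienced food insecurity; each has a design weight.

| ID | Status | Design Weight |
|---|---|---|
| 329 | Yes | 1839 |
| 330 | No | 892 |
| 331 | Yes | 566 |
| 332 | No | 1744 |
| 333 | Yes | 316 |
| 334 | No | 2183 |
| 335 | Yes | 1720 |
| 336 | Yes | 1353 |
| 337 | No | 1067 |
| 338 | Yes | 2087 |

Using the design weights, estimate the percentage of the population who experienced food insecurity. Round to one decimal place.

57.2

Sum of weights for 'Yes' = 1839 + 566 + 316 + 1720 + 1353 + 2087 = 7881
Total weight = 1839 + 892 + 566 + 1744 + 316 + 2183 + 1720 + 1353 + 1067 + 2087 = 13767
Weighted proportion = 7881 / 13767 = 0.57245587 → 57.245587%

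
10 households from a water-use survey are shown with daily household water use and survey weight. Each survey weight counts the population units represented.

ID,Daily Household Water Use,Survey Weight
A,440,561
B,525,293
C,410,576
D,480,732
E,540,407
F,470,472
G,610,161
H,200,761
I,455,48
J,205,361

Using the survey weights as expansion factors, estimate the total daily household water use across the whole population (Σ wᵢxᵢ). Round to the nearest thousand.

Weighted total = 440×561 + 525×293 + 410×576 + 480×732 + 540×407 + 470×472 + 610×161 + 200×761 + 455×48 + 205×361
  = 246840 + 153825 + 236160 + 351360 + 219780 + 221840 + 98210 + 152200 + 21840 + 74005 = 1776060

1776000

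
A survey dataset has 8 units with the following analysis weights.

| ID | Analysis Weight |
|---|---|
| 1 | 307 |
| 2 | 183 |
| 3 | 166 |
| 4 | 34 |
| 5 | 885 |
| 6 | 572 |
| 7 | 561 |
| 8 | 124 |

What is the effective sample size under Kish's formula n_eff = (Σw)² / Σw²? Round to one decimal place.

Σ wᵢ = 307 + 183 + 166 + 34 + 885 + 572 + 561 + 124 = 2832
Σ wᵢ² = 94249 + 33489 + 27556 + 1156 + 783225 + 327184 + 314721 + 15376 = 1596956
n_eff = 2832² / 1596956 = 8020224 / 1596956 = 5.0221947

5.0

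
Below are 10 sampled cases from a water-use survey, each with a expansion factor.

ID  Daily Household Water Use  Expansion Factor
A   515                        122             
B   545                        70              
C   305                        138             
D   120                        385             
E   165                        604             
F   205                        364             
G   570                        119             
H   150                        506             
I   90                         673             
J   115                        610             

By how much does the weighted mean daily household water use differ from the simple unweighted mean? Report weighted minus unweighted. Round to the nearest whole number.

Unweighted sum = 515 + 545 + 305 + 120 + 165 + 205 + 570 + 150 + 90 + 115 = 2780
Unweighted mean = 2780 / 10 = 278
Weighted sum = 515×122 + 545×70 + 305×138 + 120×385 + 165×604 + 205×364 + 570×119 + 150×506 + 90×673 + 115×610
  = 62830 + 38150 + 42090 + 46200 + 99660 + 74620 + 67830 + 75900 + 60570 + 70150 = 638000
Sum of weights = 122 + 70 + 138 + 385 + 604 + 364 + 119 + 506 + 673 + 610 = 3591
Weighted mean = 638000 / 3591 = 177.66639
Difference (weighted minus unweighted) = -100.33361

-100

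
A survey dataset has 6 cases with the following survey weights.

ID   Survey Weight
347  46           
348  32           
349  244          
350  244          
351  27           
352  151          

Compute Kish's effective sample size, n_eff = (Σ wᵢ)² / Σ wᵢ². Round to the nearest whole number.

4

Σ wᵢ = 744
Σ wᵢ² = 2116 + 1024 + 59536 + 59536 + 729 + 22801 = 145742
n_eff = 744² / 145742 = 553536 / 145742 = 3.7980541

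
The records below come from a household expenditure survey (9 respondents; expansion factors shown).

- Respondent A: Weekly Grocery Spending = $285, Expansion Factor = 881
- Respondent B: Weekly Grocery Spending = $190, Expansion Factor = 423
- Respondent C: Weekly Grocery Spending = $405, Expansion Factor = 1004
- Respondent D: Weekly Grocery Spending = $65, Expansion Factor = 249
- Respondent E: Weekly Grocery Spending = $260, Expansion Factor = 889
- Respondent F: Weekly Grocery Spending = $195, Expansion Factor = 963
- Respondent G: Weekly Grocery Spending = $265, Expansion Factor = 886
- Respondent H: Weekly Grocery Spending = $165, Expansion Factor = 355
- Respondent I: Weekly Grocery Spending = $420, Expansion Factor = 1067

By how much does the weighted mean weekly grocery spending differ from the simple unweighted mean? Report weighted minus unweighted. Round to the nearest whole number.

Unweighted sum = 285 + 190 + 405 + 65 + 260 + 195 + 265 + 165 + 420 = 2250
Unweighted mean = 2250 / 9 = 250
Weighted sum = 285×881 + 190×423 + 405×1004 + 65×249 + 260×889 + 195×963 + 265×886 + 165×355 + 420×1067
  = 1914690
Sum of weights = 881 + 423 + 1004 + 249 + 889 + 963 + 886 + 355 + 1067 = 6717
Weighted mean = 1914690 / 6717 = 285.05136
Difference (weighted minus unweighted) = 35.051362

35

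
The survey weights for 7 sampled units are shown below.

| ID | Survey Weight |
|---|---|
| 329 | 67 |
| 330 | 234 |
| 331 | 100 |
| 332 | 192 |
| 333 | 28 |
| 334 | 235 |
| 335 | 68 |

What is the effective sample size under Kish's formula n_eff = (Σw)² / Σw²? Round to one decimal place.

5.1

Σ wᵢ = 67 + 234 + 100 + 192 + 28 + 235 + 68 = 924
Σ wᵢ² = 4489 + 54756 + 10000 + 36864 + 784 + 55225 + 4624 = 166742
n_eff = 924² / 166742 = 853776 / 166742 = 5.1203416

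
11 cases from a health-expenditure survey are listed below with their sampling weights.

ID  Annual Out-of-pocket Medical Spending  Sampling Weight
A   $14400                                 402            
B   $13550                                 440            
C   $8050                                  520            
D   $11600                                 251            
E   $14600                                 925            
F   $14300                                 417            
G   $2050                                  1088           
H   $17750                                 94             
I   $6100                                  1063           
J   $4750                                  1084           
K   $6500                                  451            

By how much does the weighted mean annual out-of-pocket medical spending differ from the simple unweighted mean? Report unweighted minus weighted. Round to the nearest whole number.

1901

Unweighted sum = 14400 + 13550 + 8050 + 11600 + 14600 + 14300 + 2050 + 17750 + 6100 + 4750 + 6500 = 113650
Unweighted mean = 113650 / 11 = 10331.818
Weighted sum = 14400×402 + 13550×440 + 8050×520 + 11600×251 + 14600×925 + 14300×417 + 2050×1088 + 17750×94 + 6100×1063 + 4750×1084 + 6500×451
  = 5788800 + 5962000 + 4186000 + 2911600 + 13505000 + 5963100 + 2230400 + 1668500 + 6484300 + 5149000 + 2931500 = 56780200
Sum of weights = 6735
Weighted mean = 56780200 / 6735 = 8430.6162
Difference (unweighted minus weighted) = 1901.202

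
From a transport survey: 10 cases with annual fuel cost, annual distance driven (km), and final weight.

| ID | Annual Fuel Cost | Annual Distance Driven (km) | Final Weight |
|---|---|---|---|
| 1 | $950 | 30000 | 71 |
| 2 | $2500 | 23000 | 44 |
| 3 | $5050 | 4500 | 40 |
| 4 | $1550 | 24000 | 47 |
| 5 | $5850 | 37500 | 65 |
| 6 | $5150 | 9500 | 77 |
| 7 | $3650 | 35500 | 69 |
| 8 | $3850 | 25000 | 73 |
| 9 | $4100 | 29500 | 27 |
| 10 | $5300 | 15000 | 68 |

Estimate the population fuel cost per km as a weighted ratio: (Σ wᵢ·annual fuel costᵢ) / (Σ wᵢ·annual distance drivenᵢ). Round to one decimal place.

0.2

Σ wᵢ·y = 950×71 + 2500×44 + 5050×40 + 1550×47 + 5850×65 + 5150×77 + 3650×69 + 3850×73 + 4100×27 + 5300×68
  = 2233100
Σ wᵢ·x = 30000×71 + 23000×44 + 4500×40 + 24000×47 + 37500×65 + 9500×77 + 35500×69 + 25000×73 + 29500×27 + 15000×68
  = 2130000 + 1012000 + 180000 + 1128000 + 2437500 + 731500 + 2449500 + 1825000 + 796500 + 1020000 = 13710000
Ratio = 2233100 / 13710000 = 0.16288111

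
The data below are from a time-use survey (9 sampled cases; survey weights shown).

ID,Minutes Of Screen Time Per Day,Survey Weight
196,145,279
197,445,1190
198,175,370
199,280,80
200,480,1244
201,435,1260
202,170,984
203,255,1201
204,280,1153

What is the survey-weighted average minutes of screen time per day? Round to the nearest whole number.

Weighted sum = 145×279 + 445×1190 + 175×370 + 280×80 + 480×1244 + 435×1260 + 170×984 + 255×1201 + 280×1153
  = 40455 + 529550 + 64750 + 22400 + 597120 + 548100 + 167280 + 306255 + 322840 = 2598750
Sum of weights = 279 + 1190 + 370 + 80 + 1244 + 1260 + 984 + 1201 + 1153 = 7761
Weighted mean = 2598750 / 7761 = 334.84731

335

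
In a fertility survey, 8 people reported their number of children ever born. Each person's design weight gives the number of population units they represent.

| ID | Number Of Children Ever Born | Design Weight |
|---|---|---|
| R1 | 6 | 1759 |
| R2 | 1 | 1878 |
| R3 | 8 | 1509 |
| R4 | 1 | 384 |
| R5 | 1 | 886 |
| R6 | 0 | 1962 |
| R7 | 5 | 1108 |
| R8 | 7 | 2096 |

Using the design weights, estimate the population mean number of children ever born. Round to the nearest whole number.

4

Weighted sum = 45986
Sum of weights = 1759 + 1878 + 1509 + 384 + 886 + 1962 + 1108 + 2096 = 11582
Weighted mean = 45986 / 11582 = 3.9704714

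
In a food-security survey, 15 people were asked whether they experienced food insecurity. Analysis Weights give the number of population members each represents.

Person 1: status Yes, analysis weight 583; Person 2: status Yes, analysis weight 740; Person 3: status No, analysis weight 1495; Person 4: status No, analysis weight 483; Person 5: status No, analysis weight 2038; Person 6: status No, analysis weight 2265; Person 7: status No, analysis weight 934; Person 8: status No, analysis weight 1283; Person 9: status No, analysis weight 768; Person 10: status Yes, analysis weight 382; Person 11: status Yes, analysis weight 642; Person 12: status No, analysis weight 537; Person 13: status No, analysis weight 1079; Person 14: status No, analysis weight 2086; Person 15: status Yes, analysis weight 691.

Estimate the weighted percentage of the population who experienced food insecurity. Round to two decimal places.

18.98

Sum of weights for 'Yes' = 583 + 740 + 382 + 642 + 691 = 3038
Total weight = 16006
Weighted proportion = 3038 / 16006 = 0.18980382 → 18.980382%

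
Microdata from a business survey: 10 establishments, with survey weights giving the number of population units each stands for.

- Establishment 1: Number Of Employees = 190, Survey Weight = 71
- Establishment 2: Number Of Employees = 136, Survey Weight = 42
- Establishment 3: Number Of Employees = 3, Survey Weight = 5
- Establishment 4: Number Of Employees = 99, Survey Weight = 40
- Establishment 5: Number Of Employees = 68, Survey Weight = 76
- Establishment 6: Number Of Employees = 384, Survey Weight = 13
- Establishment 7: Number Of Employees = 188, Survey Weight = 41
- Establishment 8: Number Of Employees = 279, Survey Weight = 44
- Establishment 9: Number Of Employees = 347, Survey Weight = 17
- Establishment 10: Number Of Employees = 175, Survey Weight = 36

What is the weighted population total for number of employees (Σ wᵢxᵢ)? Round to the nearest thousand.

Weighted total = 190×71 + 136×42 + 3×5 + 99×40 + 68×76 + 384×13 + 188×41 + 279×44 + 347×17 + 175×36
  = 65520

66000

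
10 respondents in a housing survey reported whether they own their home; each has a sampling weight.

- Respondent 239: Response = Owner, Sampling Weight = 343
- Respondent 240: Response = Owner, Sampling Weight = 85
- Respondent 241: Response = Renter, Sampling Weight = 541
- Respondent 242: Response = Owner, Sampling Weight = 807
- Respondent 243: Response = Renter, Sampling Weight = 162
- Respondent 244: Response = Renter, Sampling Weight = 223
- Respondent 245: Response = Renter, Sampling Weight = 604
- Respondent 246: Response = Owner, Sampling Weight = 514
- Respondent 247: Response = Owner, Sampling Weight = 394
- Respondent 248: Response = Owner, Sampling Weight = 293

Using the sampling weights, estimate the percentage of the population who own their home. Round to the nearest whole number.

61

Sum of weights for 'Owner' = 343 + 85 + 807 + 514 + 394 + 293 = 2436
Total weight = 343 + 85 + 541 + 807 + 162 + 223 + 604 + 514 + 394 + 293 = 3966
Weighted proportion = 2436 / 3966 = 0.61422088 → 61.422088%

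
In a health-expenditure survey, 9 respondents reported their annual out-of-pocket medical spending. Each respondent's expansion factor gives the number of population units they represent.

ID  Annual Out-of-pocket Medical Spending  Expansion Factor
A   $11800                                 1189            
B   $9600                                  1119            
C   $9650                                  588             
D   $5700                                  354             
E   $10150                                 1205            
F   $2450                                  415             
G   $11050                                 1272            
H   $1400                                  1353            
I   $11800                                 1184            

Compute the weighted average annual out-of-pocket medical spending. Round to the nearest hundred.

8700

Weighted sum = 11800×1189 + 9600×1119 + 9650×588 + 5700×354 + 10150×1205 + 2450×415 + 11050×1272 + 1400×1353 + 11800×1184
  = 14030200 + 10742400 + 5674200 + 2017800 + 12230750 + 1016750 + 14055600 + 1894200 + 13971200 = 75633100
Sum of weights = 1189 + 1119 + 588 + 354 + 1205 + 415 + 1272 + 1353 + 1184 = 8679
Weighted mean = 75633100 / 8679 = 8714.4948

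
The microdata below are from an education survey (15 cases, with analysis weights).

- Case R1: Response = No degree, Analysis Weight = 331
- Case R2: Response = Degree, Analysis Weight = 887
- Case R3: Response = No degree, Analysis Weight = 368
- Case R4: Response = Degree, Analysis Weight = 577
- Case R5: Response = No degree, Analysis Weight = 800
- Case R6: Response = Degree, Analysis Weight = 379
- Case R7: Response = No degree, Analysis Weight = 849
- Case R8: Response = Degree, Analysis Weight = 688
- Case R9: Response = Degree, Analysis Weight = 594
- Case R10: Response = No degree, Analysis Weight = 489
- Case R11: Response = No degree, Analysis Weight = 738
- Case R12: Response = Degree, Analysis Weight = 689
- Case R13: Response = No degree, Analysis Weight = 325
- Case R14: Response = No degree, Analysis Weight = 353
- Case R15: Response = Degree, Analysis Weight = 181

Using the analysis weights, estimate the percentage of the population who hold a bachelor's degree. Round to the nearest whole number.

Sum of weights for 'Degree' = 887 + 577 + 379 + 688 + 594 + 689 + 181 = 3995
Total weight = 8248
Weighted proportion = 3995 / 8248 = 0.48435984 → 48.435984%

48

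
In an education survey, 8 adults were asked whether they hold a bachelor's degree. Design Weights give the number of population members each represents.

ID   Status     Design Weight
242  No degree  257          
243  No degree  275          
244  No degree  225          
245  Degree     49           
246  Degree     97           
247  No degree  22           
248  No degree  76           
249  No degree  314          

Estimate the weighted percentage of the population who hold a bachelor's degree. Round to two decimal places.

Sum of weights for 'Degree' = 49 + 97 = 146
Total weight = 257 + 275 + 225 + 49 + 97 + 22 + 76 + 314 = 1315
Weighted proportion = 146 / 1315 = 0.11102662 → 11.102662%

11.10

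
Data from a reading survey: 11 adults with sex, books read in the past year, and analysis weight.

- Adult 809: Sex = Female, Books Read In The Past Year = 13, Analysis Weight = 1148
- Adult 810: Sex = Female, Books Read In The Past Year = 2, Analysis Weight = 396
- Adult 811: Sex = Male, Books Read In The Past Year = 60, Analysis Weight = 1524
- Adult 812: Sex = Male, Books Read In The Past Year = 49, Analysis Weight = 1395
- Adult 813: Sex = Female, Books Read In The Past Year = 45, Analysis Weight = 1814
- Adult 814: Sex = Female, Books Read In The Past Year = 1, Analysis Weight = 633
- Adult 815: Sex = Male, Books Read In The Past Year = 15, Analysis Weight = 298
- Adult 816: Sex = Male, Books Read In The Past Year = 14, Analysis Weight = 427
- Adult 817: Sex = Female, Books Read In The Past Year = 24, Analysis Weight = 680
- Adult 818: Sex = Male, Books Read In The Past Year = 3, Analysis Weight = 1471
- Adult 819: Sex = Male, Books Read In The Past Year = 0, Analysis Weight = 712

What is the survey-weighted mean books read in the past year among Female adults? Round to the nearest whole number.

24

Female rows: 809, 810, 813, 814, 817
Weighted sum = 13×1148 + 2×396 + 45×1814 + 1×633 + 24×680
  = 14924 + 792 + 81630 + 633 + 16320 = 114299
Sum of weights = 4671
Weighted mean = 114299 / 4671 = 24.469921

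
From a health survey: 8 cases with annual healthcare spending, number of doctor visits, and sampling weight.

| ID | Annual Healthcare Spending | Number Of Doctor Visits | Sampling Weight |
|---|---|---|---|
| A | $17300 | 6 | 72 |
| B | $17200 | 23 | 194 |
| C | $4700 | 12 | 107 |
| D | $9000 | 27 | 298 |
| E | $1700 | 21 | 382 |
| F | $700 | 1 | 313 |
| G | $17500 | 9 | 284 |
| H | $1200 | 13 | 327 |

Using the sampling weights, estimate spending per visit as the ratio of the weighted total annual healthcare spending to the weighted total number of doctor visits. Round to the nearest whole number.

Σ wᵢ·y = 17300×72 + 17200×194 + 4700×107 + 9000×298 + 1700×382 + 700×313 + 17500×284 + 1200×327
  = 1245600 + 3336800 + 502900 + 2682000 + 649400 + 219100 + 4970000 + 392400 = 13998200
Σ wᵢ·x = 6×72 + 23×194 + 12×107 + 27×298 + 21×382 + 1×313 + 9×284 + 13×327
  = 432 + 4462 + 1284 + 8046 + 8022 + 313 + 2556 + 4251 = 29366
Ratio = 13998200 / 29366 = 476.68051

477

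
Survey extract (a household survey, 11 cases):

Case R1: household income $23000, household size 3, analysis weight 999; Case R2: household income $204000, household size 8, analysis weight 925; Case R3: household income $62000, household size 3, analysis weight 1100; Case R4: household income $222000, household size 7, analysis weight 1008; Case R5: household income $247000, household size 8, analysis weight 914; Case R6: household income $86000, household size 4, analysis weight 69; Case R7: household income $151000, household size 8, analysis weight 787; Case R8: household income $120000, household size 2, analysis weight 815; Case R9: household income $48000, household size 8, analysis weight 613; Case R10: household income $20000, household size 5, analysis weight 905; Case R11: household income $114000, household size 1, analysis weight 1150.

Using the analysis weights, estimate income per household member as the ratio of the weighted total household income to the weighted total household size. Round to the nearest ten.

Σ wᵢ·y = 23000×999 + 204000×925 + 62000×1100 + 222000×1008 + 247000×914 + 86000×69 + 151000×787 + 120000×815 + 48000×613 + 20000×905 + 114000×1150
  = 22977000 + 188700000 + 68200000 + 223776000 + 225758000 + 5934000 + 118837000 + 97800000 + 29424000 + 18100000 + 131100000 = 1130606000
Σ wᵢ·x = 3×999 + 8×925 + 3×1100 + 7×1008 + 8×914 + 4×69 + 8×787 + 2×815 + 8×613 + 5×905 + 1×1150
  = 46846
Ratio = 1130606000 / 46846 = 24134.526

24130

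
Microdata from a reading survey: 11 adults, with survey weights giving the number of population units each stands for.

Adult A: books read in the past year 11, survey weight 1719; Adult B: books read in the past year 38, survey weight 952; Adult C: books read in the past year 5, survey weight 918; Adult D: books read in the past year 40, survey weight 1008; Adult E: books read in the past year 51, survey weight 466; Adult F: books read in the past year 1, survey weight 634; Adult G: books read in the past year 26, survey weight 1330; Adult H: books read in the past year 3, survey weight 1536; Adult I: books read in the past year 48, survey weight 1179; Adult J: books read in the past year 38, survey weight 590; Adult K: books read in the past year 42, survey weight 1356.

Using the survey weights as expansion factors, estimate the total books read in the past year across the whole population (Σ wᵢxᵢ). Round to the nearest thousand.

Weighted total = 11×1719 + 38×952 + 5×918 + 40×1008 + 51×466 + 1×634 + 26×1330 + 3×1536 + 48×1179 + 38×590 + 42×1356
  = 299547

300000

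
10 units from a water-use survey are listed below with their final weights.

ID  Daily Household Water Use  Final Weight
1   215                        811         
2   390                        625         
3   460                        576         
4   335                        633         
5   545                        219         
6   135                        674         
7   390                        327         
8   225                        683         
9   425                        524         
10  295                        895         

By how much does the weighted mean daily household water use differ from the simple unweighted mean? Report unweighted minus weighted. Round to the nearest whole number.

Unweighted sum = 215 + 390 + 460 + 335 + 545 + 135 + 390 + 225 + 425 + 295 = 3415
Unweighted mean = 3415 / 10 = 341.5
Weighted sum = 215×811 + 390×625 + 460×576 + 335×633 + 545×219 + 135×674 + 390×327 + 225×683 + 425×524 + 295×895
  = 174365 + 243750 + 264960 + 212055 + 119355 + 90990 + 127530 + 153675 + 222700 + 264025 = 1873405
Sum of weights = 811 + 625 + 576 + 633 + 219 + 674 + 327 + 683 + 524 + 895 = 5967
Weighted mean = 1873405 / 5967 = 313.96095
Difference (unweighted minus weighted) = 27.539048

28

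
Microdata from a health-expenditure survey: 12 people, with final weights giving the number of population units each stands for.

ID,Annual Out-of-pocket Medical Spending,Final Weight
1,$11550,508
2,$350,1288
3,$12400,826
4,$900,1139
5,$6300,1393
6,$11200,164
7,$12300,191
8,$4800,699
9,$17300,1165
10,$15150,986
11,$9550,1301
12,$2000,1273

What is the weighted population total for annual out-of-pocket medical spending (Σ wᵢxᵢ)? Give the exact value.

Weighted total = 11550×508 + 350×1288 + 12400×826 + 900×1139 + 6300×1393 + 11200×164 + 12300×191 + 4800×699 + 17300×1165 + 15150×986 + 9550×1301 + 2000×1273
  = 83965850

83965850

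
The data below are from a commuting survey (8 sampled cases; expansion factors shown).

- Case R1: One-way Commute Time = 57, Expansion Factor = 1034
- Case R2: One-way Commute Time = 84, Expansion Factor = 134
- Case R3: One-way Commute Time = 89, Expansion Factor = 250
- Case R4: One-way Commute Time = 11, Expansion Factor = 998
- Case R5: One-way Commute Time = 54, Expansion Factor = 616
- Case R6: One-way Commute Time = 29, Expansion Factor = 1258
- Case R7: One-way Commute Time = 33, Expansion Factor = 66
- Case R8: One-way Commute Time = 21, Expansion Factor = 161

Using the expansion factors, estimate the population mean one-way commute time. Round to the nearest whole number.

40

Weighted sum = 57×1034 + 84×134 + 89×250 + 11×998 + 54×616 + 29×1258 + 33×66 + 21×161
  = 58938 + 11256 + 22250 + 10978 + 33264 + 36482 + 2178 + 3381 = 178727
Sum of weights = 1034 + 134 + 250 + 998 + 616 + 1258 + 66 + 161 = 4517
Weighted mean = 178727 / 4517 = 39.567633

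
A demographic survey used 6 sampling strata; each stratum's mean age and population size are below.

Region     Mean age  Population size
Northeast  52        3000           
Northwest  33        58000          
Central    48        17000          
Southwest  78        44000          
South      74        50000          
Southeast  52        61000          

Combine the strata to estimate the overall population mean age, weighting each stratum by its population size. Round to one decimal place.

56.6

Σ Nₕ·x̄ₕ = 52×3000 + 33×58000 + 48×17000 + 78×44000 + 74×50000 + 52×61000
  = 156000 + 1914000 + 816000 + 3432000 + 3700000 + 3172000 = 13190000
Σ Nₕ = 3000 + 58000 + 17000 + 44000 + 50000 + 61000 = 233000
Overall mean = 13190000 / 233000 = 56.609442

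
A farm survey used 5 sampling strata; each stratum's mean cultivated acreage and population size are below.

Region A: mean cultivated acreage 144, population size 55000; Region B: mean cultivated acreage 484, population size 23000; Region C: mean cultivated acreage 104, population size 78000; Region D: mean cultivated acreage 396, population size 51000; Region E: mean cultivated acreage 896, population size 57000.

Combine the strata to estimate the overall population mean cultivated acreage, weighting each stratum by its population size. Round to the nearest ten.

370

Σ Nₕ·x̄ₕ = 144×55000 + 484×23000 + 104×78000 + 396×51000 + 896×57000
  = 7920000 + 11132000 + 8112000 + 20196000 + 51072000 = 98432000
Σ Nₕ = 55000 + 23000 + 78000 + 51000 + 57000 = 264000
Overall mean = 98432000 / 264000 = 372.84848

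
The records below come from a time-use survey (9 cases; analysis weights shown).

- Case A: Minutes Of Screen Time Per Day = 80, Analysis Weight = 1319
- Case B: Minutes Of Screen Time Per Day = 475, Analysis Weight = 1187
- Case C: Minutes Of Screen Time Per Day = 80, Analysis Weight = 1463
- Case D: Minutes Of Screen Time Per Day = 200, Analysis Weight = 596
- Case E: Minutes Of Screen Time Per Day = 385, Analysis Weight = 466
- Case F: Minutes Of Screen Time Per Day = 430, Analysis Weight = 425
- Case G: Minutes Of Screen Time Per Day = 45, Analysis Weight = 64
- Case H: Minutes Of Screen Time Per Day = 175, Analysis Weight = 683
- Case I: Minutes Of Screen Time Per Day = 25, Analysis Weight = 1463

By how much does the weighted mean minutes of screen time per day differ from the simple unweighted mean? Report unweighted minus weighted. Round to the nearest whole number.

24

Unweighted sum = 1895
Unweighted mean = 1895 / 9 = 210.55556
Weighted sum = 80×1319 + 475×1187 + 80×1463 + 200×596 + 385×466 + 430×425 + 45×64 + 175×683 + 25×1463
  = 105520 + 563825 + 117040 + 119200 + 179410 + 182750 + 2880 + 119525 + 36575 = 1426725
Sum of weights = 1319 + 1187 + 1463 + 596 + 466 + 425 + 64 + 683 + 1463 = 7666
Weighted mean = 1426725 / 7666 = 186.11075
Difference (unweighted minus weighted) = 24.444807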